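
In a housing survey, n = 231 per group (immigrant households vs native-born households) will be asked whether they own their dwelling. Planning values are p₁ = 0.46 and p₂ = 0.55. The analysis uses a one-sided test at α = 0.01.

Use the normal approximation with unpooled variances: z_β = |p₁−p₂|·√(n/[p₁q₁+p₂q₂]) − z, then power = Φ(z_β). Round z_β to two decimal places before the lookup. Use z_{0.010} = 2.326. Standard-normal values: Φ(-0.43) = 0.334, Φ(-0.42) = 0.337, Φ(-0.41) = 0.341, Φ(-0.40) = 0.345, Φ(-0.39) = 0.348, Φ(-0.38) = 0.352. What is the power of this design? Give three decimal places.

Power ≈ 0.352

z_β = |p₁−p₂|·√(n/[p₁q₁+p₂q₂]) − z_α
    = 0.09 · √(231/0.4959) − 2.326
    = 0.09 · 21.5829 − 2.326
    = 1.9425 − 2.326 = -0.3835 → -0.38
Power = Φ(-0.38) = 0.352.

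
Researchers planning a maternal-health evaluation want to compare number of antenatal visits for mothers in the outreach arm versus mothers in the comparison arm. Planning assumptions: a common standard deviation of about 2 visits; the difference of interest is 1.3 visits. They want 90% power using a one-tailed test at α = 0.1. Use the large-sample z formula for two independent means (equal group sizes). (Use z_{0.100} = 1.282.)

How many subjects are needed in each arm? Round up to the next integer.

n = 32 per group

n = (z_α + z_β)² · (σ₁² + σ₂²) / δ²
  = (1.282 + 1.282)² · (2·2² = 8) / 1.3²
  = 6.5741 · 8 / 1.69
  = 31.12
Round up → n = 32 per group.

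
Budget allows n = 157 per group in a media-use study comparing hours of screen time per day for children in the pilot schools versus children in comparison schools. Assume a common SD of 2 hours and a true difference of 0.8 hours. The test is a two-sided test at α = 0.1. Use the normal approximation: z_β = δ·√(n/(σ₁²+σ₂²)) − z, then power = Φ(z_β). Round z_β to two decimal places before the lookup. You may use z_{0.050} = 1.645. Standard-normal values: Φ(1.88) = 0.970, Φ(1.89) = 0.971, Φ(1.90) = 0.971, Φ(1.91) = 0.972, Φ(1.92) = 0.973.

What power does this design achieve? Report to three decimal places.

z_β = δ·√(n/(σ₁²+σ₂²)) − z_{α/2}
    = 0.8 · √(157/8) − 1.645
    = 0.8 · 4.43001 − 1.645
    = 3.5440 − 1.645 = 1.8990 → 1.90
Power = Φ(1.90) = 0.971.

Power ≈ 0.971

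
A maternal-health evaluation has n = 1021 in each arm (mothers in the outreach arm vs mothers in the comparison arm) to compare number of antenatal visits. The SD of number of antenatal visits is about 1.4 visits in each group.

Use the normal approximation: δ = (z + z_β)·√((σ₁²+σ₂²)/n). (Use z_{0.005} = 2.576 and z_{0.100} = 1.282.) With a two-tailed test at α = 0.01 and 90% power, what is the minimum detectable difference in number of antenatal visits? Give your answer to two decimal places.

δ = (z_{α/2} + z_β) · √((σ₁²+σ₂²)/n)
  = (2.576 + 1.282) · √(3.92/1021)
  = 3.858 · √0.00384
  = 3.858 · 0.0620
  = 0.2391

Minimum detectable difference ≈ 0.24 visits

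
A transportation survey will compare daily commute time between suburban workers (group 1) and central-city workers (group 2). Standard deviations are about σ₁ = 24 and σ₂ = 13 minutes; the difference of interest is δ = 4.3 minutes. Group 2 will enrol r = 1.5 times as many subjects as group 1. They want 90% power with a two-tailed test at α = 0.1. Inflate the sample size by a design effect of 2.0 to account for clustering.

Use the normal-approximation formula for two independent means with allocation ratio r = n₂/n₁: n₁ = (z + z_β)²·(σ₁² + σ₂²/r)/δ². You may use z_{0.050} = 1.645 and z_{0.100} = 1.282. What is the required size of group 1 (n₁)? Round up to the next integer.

n₁ = 639

n₁ = (z_{α/2} + z_β)² · (σ₁² + σ₂²/r) / δ²
   = (1.645 + 1.282)² · (24² + 13²/1.5) / 4.3²
   = 8.5673 · (576 + 112.6667) / 18.49
   = 8.5673 · 688.6667 / 18.49
   = 319.09
Design effect: 2.0 × 319.09 = 638.19.
Round up → n₁ = 639; n₂ = r·n₁ = 1.5 × 639 = 959.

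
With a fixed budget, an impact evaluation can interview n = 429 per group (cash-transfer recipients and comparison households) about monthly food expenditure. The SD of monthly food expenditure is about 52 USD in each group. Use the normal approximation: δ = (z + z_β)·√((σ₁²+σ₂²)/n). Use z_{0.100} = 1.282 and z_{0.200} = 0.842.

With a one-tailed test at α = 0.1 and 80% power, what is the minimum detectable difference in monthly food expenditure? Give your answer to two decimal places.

δ = (z_α + z_β) · √((σ₁²+σ₂²)/n)
  = (1.282 + 0.842) · √(5408/429)
  = 2.124 · √12.6061
  = 2.124 · 3.5505
  = 7.5413

Minimum detectable difference ≈ 7.54 USD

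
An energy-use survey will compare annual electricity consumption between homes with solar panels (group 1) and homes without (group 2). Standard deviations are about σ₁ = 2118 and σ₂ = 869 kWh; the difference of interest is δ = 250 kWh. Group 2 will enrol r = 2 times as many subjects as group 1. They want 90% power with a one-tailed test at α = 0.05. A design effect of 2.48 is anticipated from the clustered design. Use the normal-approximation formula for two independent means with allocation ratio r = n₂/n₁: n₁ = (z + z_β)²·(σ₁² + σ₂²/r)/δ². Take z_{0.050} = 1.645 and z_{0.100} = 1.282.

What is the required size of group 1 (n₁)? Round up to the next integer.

n₁ = (z_α + z_β)² · (σ₁² + σ₂²/r) / δ²
   = (1.645 + 1.282)² · (2118² + 869²/2) / 250²
   = 8.5673 · (4485924 + 377580.5) / 62500
   = 8.5673 · 4863504.5 / 62500
   = 666.68
Design effect: 2.48 × 666.68 = 1653.36.
Round up → n₁ = 1654; n₂ = r·n₁ = 2 × 1654 = 3308.

n₁ = 1654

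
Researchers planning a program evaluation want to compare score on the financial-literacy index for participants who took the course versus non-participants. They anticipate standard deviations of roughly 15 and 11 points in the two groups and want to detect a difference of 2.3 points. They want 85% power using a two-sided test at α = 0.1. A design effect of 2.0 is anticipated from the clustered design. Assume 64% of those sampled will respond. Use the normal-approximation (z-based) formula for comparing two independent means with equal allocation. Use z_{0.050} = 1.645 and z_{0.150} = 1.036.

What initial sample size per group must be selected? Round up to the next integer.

n = 1470 per group

n = (z_{α/2} + z_β)² · (σ₁² + σ₂²) / δ²
  = (1.645 + 1.036)² · (15² + 11² = 346) / 2.3²
  = 7.1878 · 346 / 5.29
  = 470.13
Design effect: 2.0 × 470.13 = 940.25.
Adjust for 64% response: 940.25 / 0.64 = 1469.14.
Round up → n = 1470 per group.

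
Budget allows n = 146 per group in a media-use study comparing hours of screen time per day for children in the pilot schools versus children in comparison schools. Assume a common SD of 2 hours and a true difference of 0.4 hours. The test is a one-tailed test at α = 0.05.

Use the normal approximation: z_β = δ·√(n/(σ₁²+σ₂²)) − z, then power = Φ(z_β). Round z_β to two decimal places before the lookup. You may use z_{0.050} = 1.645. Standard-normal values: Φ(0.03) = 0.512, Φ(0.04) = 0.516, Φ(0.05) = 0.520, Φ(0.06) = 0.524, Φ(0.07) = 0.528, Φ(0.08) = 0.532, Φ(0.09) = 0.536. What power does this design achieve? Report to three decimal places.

z_β = δ·√(n/(σ₁²+σ₂²)) − z_α
    = 0.4 · √(146/8) − 1.645
    = 0.4 · 4.27200 − 1.645
    = 1.7088 − 1.645 = 0.0638 → 0.06
Power = Φ(0.06) = 0.524.

Power ≈ 0.524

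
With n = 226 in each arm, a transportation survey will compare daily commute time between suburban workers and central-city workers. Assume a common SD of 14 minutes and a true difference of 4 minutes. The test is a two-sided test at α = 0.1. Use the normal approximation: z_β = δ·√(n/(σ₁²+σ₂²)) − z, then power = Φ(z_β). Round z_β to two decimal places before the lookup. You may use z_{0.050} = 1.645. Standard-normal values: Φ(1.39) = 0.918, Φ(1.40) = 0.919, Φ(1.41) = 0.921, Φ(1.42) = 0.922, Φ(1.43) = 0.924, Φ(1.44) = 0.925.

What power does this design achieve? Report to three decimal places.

Power ≈ 0.918

z_β = δ·√(n/(σ₁²+σ₂²)) − z_{α/2}
    = 4 · √(226/392) − 1.645
    = 4 · 0.75930 − 1.645
    = 3.0372 − 1.645 = 1.3922 → 1.39
Power = Φ(1.39) = 0.918.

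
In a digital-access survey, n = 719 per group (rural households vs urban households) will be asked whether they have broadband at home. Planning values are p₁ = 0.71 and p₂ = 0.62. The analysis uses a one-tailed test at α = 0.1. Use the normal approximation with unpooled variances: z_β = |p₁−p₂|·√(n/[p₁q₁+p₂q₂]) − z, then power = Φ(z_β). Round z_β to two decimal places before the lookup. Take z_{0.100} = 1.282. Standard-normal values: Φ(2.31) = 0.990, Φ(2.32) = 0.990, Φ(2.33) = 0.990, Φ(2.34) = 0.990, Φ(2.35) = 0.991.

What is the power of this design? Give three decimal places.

z_β = |p₁−p₂|·√(n/[p₁q₁+p₂q₂]) − z_α
    = 0.09 · √(719/0.4415) − 1.282
    = 0.09 · 40.3552 − 1.282
    = 3.6320 − 1.282 = 2.3500 → 2.35
Power = Φ(2.35) = 0.991.

Power ≈ 0.991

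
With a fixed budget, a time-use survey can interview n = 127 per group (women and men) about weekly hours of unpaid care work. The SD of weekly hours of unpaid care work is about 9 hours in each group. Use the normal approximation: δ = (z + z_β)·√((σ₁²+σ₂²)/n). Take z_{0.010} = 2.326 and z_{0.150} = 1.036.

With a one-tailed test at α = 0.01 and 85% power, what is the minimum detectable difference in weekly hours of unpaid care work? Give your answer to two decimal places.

Minimum detectable difference ≈ 3.80 hours

δ = (z_α + z_β) · √((σ₁²+σ₂²)/n)
  = (2.326 + 1.036) · √(162/127)
  = 3.362 · √1.2756
  = 3.362 · 1.1294
  = 3.7971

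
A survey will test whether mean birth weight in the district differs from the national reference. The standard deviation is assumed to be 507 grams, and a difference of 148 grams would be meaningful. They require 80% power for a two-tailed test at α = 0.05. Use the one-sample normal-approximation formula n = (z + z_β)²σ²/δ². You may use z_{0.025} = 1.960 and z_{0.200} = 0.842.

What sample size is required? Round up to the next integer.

n = 93

n = (z_{α/2} + z_β)² · σ² / δ²
  = (1.960 + 0.842)² · 507² / 148²
  = 7.8512 · 257049 / 21904
  = 92.14
Round up → n = 93.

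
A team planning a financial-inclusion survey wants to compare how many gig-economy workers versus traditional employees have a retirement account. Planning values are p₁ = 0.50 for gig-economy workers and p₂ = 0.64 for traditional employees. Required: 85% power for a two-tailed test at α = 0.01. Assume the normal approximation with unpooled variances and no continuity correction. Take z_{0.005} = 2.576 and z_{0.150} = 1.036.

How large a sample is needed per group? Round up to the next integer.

n = (z_{α/2} + z_β)² · [p₁(1−p₁) + p₂(1−p₂)] / (p₁ − p₂)²
  = (2.576 + 1.036)² · (0.50·0.50 + 0.64·0.36) / (-0.14)²
  = (3.612)² · (0.2500 + 0.2304) / 0.0196
  = 13.0465 · 0.4804 / 0.0196
  = 319.77
Round up → n = 320 per group.

n = 320 per group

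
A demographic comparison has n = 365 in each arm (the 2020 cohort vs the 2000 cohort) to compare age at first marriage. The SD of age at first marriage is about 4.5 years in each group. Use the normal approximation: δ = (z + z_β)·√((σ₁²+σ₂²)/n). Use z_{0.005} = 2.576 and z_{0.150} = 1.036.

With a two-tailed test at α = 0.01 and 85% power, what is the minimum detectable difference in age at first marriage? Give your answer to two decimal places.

Minimum detectable difference ≈ 1.20 years

δ = (z_{α/2} + z_β) · √((σ₁²+σ₂²)/n)
  = (2.576 + 1.036) · √(40.5/365)
  = 3.612 · √0.11096
  = 3.612 · 0.3331
  = 1.2032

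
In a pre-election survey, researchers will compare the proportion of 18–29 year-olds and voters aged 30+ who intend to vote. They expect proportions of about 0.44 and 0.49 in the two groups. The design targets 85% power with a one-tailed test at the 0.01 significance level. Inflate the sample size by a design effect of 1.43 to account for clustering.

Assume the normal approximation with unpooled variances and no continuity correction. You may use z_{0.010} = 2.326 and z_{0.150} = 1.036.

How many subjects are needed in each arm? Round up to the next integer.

n = 3209 per group

n = (z_α + z_β)² · [p₁(1−p₁) + p₂(1−p₂)] / (p₁ − p₂)²
  = (2.326 + 1.036)² · (0.44·0.56 + 0.49·0.51) / (-0.05)²
  = (3.362)² · (0.2464 + 0.2499) / 0.0025
  = 11.3030 · 0.4963 / 0.0025
  = 2243.88
Design effect: 1.43 × 2243.88 = 3208.75.
Round up → n = 3209 per group.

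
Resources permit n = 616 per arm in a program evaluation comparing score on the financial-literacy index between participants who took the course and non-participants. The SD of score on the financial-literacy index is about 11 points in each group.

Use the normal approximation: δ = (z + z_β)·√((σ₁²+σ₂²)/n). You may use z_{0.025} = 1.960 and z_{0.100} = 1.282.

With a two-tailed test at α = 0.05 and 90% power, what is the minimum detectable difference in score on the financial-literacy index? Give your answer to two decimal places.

Minimum detectable difference ≈ 2.03 points

δ = (z_{α/2} + z_β) · √((σ₁²+σ₂²)/n)
  = (1.960 + 1.282) · √(242/616)
  = 3.242 · √0.39286
  = 3.242 · 0.6268
  = 2.0320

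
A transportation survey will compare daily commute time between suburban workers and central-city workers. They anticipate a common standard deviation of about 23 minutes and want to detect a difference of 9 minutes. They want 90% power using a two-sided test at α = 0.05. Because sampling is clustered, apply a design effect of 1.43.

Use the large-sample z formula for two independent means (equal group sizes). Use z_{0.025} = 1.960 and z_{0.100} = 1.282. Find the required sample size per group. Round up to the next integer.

n = 197 per group

n = (z_{α/2} + z_β)² · (σ₁² + σ₂²) / δ²
  = (1.960 + 1.282)² · (2·23² = 1058) / 9²
  = 10.5106 · 1058 / 81
  = 137.29
Design effect: 1.43 × 137.29 = 196.32.
Round up → n = 197 per group.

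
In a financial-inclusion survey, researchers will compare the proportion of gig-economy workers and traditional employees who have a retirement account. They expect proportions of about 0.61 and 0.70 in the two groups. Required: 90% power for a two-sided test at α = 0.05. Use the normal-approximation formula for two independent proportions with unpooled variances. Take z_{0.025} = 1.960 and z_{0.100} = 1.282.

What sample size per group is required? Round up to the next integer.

n = (z_{α/2} + z_β)² · [p₁(1−p₁) + p₂(1−p₂)] / (p₁ − p₂)²
  = (1.960 + 1.282)² · (0.61·0.39 + 0.70·0.30) / (-0.09)²
  = (3.242)² · (0.2379 + 0.2100) / 0.0081
  = 10.5106 · 0.4479 / 0.0081
  = 581.20
Round up → n = 582 per group.

n = 582 per group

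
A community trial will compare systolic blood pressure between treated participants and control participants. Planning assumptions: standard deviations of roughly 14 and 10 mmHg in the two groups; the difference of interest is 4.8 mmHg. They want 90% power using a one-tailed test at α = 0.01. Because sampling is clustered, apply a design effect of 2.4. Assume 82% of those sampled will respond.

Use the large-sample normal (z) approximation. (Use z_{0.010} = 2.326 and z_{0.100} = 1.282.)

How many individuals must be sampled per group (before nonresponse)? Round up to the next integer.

n = 490 per group

n = (z_α + z_β)² · (σ₁² + σ₂²) / δ²
  = (2.326 + 1.282)² · (14² + 10² = 296) / 4.8²
  = 13.0177 · 296 / 23.04
  = 167.24
Design effect: 2.4 × 167.24 = 401.38.
Adjust for 82% response: 401.38 / 0.82 = 489.49.
Round up → n = 490 per group.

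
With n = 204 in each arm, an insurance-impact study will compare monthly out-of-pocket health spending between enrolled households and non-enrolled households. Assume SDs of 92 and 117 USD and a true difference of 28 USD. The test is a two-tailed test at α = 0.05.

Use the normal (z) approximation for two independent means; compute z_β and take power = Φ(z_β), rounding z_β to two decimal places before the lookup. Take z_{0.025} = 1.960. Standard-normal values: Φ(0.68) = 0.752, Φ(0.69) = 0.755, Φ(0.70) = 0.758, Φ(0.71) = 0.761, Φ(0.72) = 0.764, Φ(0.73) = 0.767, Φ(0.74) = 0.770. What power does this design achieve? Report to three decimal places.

z_β = δ·√(n/(σ₁²+σ₂²)) − z_{α/2}
    = 28 · √(204/22153) − 1.960
    = 28 · 0.09596 − 1.960
    = 2.6869 − 1.960 = 0.7269 → 0.73
Power = Φ(0.73) = 0.767.

Power ≈ 0.767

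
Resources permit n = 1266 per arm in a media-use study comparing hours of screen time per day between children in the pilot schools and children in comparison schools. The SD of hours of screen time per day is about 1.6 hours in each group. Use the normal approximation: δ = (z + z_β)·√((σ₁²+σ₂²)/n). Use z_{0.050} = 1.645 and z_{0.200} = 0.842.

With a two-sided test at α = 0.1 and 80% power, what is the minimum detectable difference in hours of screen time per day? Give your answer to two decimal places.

δ = (z_{α/2} + z_β) · √((σ₁²+σ₂²)/n)
  = (1.645 + 0.842) · √(5.12/1266)
  = 2.487 · √0.00404
  = 2.487 · 0.0636
  = 0.1582

Minimum detectable difference ≈ 0.16 hours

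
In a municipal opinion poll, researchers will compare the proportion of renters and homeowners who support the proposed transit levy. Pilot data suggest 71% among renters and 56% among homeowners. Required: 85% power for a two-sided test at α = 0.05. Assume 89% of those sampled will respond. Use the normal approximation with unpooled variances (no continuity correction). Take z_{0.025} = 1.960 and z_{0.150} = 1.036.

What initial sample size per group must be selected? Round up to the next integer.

n = 203 per group

n = (z_{α/2} + z_β)² · [p₁(1−p₁) + p₂(1−p₂)] / (p₁ − p₂)²
  = (1.960 + 1.036)² · (0.71·0.29 + 0.56·0.44) / (0.15)²
  = (2.996)² · (0.2059 + 0.2464) / 0.0225
  = 8.9760 · 0.4523 / 0.0225
  = 180.44
Adjust for 89% response: 180.44 / 0.89 = 202.74.
Round up → n = 203 per group.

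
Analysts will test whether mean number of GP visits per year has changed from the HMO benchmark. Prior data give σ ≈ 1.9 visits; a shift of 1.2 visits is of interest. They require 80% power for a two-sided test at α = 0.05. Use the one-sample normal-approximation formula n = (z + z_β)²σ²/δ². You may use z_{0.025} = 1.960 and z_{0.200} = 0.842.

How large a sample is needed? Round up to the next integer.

n = 20

n = (z_{α/2} + z_β)² · σ² / δ²
  = (1.960 + 0.842)² · 1.9² / 1.2²
  = 7.8512 · 3.61 / 1.44
  = 19.68
Round up → n = 20.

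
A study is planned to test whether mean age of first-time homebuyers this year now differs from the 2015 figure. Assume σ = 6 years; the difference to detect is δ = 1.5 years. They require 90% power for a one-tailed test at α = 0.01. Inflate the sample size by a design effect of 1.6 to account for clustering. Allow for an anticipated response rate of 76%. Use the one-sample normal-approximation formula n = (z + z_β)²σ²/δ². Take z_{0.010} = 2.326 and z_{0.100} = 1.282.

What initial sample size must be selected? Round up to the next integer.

n = (z_α + z_β)² · σ² / δ²
  = (2.326 + 1.282)² · 6² / 1.5²
  = 13.0177 · 36 / 2.25
  = 208.28
Design effect: 1.6 × 208.28 = 333.25.
Adjust for 76% response: 333.25 / 0.76 = 438.49.
Round up → n = 439.

n = 439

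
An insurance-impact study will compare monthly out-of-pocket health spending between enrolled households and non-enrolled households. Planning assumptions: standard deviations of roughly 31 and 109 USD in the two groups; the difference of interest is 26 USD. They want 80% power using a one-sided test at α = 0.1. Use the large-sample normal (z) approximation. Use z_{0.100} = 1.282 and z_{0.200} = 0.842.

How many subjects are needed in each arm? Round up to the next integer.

n = (z_α + z_β)² · (σ₁² + σ₂²) / δ²
  = (1.282 + 0.842)² · (31² + 109² = 12842) / 26²
  = 4.5114 · 12842 / 676
  = 85.70
Round up → n = 86 per group.

n = 86 per group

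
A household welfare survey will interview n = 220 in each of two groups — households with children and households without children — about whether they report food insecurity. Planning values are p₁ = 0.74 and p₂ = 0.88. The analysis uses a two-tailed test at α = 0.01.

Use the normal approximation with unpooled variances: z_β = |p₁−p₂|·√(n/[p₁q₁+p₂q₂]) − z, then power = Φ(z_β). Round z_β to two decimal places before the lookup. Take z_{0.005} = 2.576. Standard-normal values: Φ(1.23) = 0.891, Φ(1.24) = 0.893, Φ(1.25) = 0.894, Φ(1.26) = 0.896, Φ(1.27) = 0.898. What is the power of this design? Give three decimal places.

Power ≈ 0.891

z_β = |p₁−p₂|·√(n/[p₁q₁+p₂q₂]) − z_{α/2}
    = 0.14 · √(220/0.2980) − 2.576
    = 0.14 · 27.1708 − 2.576
    = 3.8039 − 2.576 = 1.2279 → 1.23
Power = Φ(1.23) = 0.891.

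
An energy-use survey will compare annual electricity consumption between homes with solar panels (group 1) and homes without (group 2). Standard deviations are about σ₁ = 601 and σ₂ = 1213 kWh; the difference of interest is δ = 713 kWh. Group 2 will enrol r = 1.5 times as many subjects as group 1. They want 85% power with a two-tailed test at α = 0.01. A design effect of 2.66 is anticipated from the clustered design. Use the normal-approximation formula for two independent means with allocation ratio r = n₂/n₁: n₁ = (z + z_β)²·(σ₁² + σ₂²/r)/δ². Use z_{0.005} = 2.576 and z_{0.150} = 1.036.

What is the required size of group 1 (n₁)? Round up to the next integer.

n₁ = 92

n₁ = (z_{α/2} + z_β)² · (σ₁² + σ₂²/r) / δ²
   = (2.576 + 1.036)² · (601² + 1213²/1.5) / 713²
   = 13.0465 · (361201 + 980912.7) / 508369
   = 13.0465 · 1342113.7 / 508369
   = 34.44
Design effect: 2.66 × 34.44 = 91.62.
Round up → n₁ = 92; n₂ = r·n₁ = 1.5 × 92 = 138.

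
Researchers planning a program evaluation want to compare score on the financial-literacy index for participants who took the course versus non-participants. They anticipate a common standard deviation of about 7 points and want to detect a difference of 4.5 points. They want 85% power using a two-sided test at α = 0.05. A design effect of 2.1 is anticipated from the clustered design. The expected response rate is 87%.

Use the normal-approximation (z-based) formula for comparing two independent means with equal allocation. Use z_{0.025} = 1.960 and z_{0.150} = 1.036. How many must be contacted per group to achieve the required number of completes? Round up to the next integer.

n = (z_{α/2} + z_β)² · (σ₁² + σ₂²) / δ²
  = (1.960 + 1.036)² · (2·7² = 98) / 4.5²
  = 8.9760 · 98 / 20.25
  = 43.44
Design effect: 2.1 × 43.44 = 91.22.
Adjust for 87% response: 91.22 / 0.87 = 104.85.
Round up → n = 105 per group.

n = 105 per group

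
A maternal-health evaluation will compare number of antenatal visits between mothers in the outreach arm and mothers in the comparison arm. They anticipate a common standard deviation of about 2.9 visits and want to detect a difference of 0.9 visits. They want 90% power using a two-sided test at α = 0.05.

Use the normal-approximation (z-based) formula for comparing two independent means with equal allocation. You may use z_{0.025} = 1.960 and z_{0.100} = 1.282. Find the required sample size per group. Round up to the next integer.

n = (z_{α/2} + z_β)² · (σ₁² + σ₂²) / δ²
  = (1.960 + 1.282)² · (2·2.9² = 16.82) / 0.9²
  = 10.5106 · 16.82 / 0.81
  = 218.26
Round up → n = 219 per group.

n = 219 per group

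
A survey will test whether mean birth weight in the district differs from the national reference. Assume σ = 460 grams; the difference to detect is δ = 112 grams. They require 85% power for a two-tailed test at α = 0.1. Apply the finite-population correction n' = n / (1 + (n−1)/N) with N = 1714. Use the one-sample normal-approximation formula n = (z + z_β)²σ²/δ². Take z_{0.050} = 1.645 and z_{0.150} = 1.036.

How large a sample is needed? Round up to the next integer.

n = 114

n = (z_{α/2} + z_β)² · σ² / δ²
  = (1.645 + 1.036)² · 460² / 112²
  = 7.1878 · 211600 / 12544
  = 121.25
Finite-population correction (N = 1714): 121.25 / (1 + (121.25 − 1)/1714) = 113.30.
Round up → n = 114.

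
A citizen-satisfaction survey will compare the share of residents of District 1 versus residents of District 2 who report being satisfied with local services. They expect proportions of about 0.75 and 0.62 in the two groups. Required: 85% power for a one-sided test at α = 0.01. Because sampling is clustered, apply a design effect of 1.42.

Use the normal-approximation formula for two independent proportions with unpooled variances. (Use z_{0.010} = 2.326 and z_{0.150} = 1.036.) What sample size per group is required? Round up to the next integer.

n = 402 per group

n = (z_α + z_β)² · [p₁(1−p₁) + p₂(1−p₂)] / (p₁ − p₂)²
  = (2.326 + 1.036)² · (0.75·0.25 + 0.62·0.38) / (0.13)²
  = (3.362)² · (0.1875 + 0.2356) / 0.0169
  = 11.3030 · 0.4231 / 0.0169
  = 282.98
Design effect: 1.42 × 282.98 = 401.83.
Round up → n = 402 per group.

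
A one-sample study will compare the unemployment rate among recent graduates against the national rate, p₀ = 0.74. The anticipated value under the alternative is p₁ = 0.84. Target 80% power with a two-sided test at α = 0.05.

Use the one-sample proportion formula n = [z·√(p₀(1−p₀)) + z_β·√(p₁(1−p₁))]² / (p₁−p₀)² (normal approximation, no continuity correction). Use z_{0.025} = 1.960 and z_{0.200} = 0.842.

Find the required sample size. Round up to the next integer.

n = [z_{α/2}·√(p₀q₀) + z_β·√(p₁q₁)]² / (p₁ − p₀)²
  = [1.960·√(0.74·0.26) + 0.842·√(0.84·0.16)]² / (0.10)²
  = [1.960·0.4386 + 0.842·0.3666]² / 0.0100
  = [1.1684]² / 0.0100
  = 136.52
Round up → n = 137.

n = 137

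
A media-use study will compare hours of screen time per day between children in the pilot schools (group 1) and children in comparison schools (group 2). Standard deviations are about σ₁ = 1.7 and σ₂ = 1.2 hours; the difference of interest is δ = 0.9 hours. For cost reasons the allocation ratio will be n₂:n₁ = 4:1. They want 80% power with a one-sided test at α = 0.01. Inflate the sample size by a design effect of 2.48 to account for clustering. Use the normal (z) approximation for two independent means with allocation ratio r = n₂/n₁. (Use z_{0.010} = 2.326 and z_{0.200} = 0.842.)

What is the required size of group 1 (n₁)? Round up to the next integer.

n₁ = (z_α + z_β)² · (σ₁² + σ₂²/r) / δ²
   = (2.326 + 0.842)² · (1.7² + 1.2²/4) / 0.9²
   = 10.0362 · (2.89 + 0.36) / 0.81
   = 10.0362 · 3.25 / 0.81
   = 40.27
Design effect: 2.48 × 40.27 = 99.87.
Round up → n₁ = 100; n₂ = r·n₁ = 4 × 100 = 400.

n₁ = 100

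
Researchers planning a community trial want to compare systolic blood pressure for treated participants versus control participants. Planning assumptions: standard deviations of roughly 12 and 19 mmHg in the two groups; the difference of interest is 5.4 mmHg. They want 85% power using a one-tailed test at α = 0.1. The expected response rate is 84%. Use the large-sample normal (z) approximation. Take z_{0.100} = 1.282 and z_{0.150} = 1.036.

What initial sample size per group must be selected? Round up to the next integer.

n = 111 per group

n = (z_α + z_β)² · (σ₁² + σ₂²) / δ²
  = (1.282 + 1.036)² · (12² + 19² = 505) / 5.4²
  = 5.3731 · 505 / 29.16
  = 93.05
Adjust for 84% response: 93.05 / 0.84 = 110.78.
Round up → n = 111 per group.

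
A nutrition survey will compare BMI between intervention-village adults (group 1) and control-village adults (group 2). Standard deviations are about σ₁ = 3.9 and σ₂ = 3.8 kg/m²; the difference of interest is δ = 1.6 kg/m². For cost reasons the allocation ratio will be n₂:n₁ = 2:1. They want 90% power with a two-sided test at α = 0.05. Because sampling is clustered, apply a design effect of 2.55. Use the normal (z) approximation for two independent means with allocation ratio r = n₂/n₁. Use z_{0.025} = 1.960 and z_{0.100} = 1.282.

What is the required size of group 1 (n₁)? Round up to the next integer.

n₁ = 235

n₁ = (z_{α/2} + z_β)² · (σ₁² + σ₂²/r) / δ²
   = (1.960 + 1.282)² · (3.9² + 3.8²/2) / 1.6²
   = 10.5106 · (15.21 + 7.22) / 2.56
   = 10.5106 · 22.43 / 2.56
   = 92.09
Design effect: 2.55 × 92.09 = 234.83.
Round up → n₁ = 235; n₂ = r·n₁ = 2 × 235 = 470.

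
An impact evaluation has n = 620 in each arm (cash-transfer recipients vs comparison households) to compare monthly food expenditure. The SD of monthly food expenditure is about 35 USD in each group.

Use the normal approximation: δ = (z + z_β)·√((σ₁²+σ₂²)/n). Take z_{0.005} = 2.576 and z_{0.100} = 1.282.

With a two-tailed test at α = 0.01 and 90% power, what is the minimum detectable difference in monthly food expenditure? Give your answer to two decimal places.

δ = (z_{α/2} + z_β) · √((σ₁²+σ₂²)/n)
  = (2.576 + 1.282) · √(2450/620)
  = 3.858 · √3.9516
  = 3.858 · 1.9879
  = 7.6692

Minimum detectable difference ≈ 7.67 USD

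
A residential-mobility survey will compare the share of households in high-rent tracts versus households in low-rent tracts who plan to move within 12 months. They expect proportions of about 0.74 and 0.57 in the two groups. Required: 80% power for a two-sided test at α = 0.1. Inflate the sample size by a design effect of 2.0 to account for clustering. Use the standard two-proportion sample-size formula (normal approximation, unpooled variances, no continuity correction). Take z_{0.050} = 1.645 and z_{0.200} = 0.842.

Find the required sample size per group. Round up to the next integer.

n = (z_{α/2} + z_β)² · [p₁(1−p₁) + p₂(1−p₂)] / (p₁ − p₂)²
  = (1.645 + 0.842)² · (0.74·0.26 + 0.57·0.43) / (0.17)²
  = (2.487)² · (0.1924 + 0.2451) / 0.0289
  = 6.1852 · 0.4375 / 0.0289
  = 93.63
Design effect: 2.0 × 93.63 = 187.27.
Round up → n = 188 per group.

n = 188 per group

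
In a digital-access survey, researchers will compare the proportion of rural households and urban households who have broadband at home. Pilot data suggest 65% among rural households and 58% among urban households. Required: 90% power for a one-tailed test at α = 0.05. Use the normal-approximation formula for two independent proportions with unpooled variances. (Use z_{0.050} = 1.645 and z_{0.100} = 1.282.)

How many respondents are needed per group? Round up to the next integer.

n = (z_α + z_β)² · [p₁(1−p₁) + p₂(1−p₂)] / (p₁ − p₂)²
  = (1.645 + 1.282)² · (0.65·0.35 + 0.58·0.42) / (0.07)²
  = (2.927)² · (0.2275 + 0.2436) / 0.0049
  = 8.5673 · 0.4711 / 0.0049
  = 823.69
Round up → n = 824 per group.

n = 824 per group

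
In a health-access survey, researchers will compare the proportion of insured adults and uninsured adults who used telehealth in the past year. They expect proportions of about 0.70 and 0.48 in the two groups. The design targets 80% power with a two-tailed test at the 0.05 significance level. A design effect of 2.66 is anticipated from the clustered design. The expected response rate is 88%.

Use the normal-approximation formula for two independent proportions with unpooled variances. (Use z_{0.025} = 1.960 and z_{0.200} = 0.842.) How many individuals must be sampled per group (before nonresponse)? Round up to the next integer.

n = (z_{α/2} + z_β)² · [p₁(1−p₁) + p₂(1−p₂)] / (p₁ − p₂)²
  = (1.960 + 0.842)² · (0.70·0.30 + 0.48·0.52) / (0.22)²
  = (2.802)² · (0.2100 + 0.2496) / 0.0484
  = 7.8512 · 0.4596 / 0.0484
  = 74.55
Design effect: 2.66 × 74.55 = 198.31.
Adjust for 88% response: 198.31 / 0.88 = 225.36.
Round up → n = 226 per group.

n = 226 per group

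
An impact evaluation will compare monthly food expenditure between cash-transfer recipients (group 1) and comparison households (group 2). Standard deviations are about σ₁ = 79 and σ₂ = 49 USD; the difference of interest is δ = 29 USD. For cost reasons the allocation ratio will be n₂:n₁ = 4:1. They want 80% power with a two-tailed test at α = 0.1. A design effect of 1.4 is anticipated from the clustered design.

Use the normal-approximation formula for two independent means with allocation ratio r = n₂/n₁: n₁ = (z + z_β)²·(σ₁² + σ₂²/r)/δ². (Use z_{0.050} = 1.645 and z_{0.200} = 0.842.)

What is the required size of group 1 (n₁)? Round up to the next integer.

n₁ = 71

n₁ = (z_{α/2} + z_β)² · (σ₁² + σ₂²/r) / δ²
   = (1.645 + 0.842)² · (79² + 49²/4) / 29²
   = 6.1852 · (6241 + 600.25) / 841
   = 6.1852 · 6841.2 / 841
   = 50.31
Design effect: 1.4 × 50.31 = 70.44.
Round up → n₁ = 71; n₂ = r·n₁ = 4 × 71 = 284.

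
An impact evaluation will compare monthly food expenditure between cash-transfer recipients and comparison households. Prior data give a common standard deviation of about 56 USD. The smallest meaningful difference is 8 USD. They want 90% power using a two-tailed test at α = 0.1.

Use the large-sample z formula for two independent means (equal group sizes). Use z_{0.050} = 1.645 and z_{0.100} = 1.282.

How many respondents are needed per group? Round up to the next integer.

n = (z_{α/2} + z_β)² · (σ₁² + σ₂²) / δ²
  = (1.645 + 1.282)² · (2·56² = 6272) / 8²
  = 8.5673 · 6272 / 64
  = 839.60
Round up → n = 840 per group.

n = 840 per group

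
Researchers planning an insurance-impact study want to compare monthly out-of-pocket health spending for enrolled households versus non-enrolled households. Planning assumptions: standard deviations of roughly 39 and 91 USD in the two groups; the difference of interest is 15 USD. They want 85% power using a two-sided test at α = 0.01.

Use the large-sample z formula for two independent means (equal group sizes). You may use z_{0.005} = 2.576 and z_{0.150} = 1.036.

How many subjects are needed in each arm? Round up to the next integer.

n = (z_{α/2} + z_β)² · (σ₁² + σ₂²) / δ²
  = (2.576 + 1.036)² · (39² + 91² = 9802) / 15²
  = 13.0465 · 9802 / 225
  = 568.37
Round up → n = 569 per group.

n = 569 per group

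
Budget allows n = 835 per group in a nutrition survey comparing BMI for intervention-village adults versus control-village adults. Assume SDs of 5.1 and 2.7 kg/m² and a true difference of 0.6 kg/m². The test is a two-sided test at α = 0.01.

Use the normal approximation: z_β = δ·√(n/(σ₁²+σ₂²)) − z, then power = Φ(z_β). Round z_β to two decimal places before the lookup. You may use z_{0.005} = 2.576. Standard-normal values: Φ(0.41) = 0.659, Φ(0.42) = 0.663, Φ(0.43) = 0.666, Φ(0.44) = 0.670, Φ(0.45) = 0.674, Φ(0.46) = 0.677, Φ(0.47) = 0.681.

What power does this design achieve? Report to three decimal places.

Power ≈ 0.666

z_β = δ·√(n/(σ₁²+σ₂²)) − z_{α/2}
    = 0.6 · √(835/33.3) − 2.576
    = 0.6 · 5.00750 − 2.576
    = 3.0045 − 2.576 = 0.4285 → 0.43
Power = Φ(0.43) = 0.666.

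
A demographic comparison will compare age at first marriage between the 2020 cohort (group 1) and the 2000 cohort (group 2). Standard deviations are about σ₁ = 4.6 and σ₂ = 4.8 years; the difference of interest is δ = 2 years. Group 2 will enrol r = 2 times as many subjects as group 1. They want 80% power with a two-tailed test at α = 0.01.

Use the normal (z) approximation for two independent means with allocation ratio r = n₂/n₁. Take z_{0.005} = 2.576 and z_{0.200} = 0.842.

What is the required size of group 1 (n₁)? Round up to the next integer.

n₁ = (z_{α/2} + z_β)² · (σ₁² + σ₂²/r) / δ²
   = (2.576 + 0.842)² · (4.6² + 4.8²/2) / 2²
   = 11.6827 · (21.16 + 11.52) / 4
   = 11.6827 · 32.68 / 4
   = 95.45
Round up → n₁ = 96; n₂ = r·n₁ = 2 × 96 = 192.

n₁ = 96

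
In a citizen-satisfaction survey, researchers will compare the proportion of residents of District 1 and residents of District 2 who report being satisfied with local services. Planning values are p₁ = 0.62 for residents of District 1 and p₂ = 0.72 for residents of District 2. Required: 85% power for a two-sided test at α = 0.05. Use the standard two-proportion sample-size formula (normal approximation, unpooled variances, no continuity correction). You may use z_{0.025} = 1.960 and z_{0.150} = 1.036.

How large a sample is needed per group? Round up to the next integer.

n = 393 per group

n = (z_{α/2} + z_β)² · [p₁(1−p₁) + p₂(1−p₂)] / (p₁ − p₂)²
  = (1.960 + 1.036)² · (0.62·0.38 + 0.72·0.28) / (-0.10)²
  = (2.996)² · (0.2356 + 0.2016) / 0.0100
  = 8.9760 · 0.4372 / 0.0100
  = 392.43
Round up → n = 393 per group.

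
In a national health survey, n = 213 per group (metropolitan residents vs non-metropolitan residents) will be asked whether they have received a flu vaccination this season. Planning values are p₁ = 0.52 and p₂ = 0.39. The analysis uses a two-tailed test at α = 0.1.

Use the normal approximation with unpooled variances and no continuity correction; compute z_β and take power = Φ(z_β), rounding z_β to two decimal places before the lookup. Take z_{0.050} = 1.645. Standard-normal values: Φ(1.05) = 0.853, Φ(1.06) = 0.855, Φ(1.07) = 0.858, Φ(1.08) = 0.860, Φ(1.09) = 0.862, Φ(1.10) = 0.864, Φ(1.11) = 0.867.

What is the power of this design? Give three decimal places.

z_β = |p₁−p₂|·√(n/[p₁q₁+p₂q₂]) − z_{α/2}
    = 0.13 · √(213/0.4875) − 1.645
    = 0.13 · 20.9027 − 1.645
    = 2.7174 − 1.645 = 1.0724 → 1.07
Power = Φ(1.07) = 0.858.

Power ≈ 0.858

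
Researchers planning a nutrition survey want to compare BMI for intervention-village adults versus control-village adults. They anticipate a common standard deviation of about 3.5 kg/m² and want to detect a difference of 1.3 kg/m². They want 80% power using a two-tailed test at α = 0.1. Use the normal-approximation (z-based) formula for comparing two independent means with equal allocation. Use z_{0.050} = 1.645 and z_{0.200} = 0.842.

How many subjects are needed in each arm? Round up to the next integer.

n = (z_{α/2} + z_β)² · (σ₁² + σ₂²) / δ²
  = (1.645 + 0.842)² · (2·3.5² = 24.5) / 1.3²
  = 6.1852 · 24.5 / 1.69
  = 89.67
Round up → n = 90 per group.

n = 90 per group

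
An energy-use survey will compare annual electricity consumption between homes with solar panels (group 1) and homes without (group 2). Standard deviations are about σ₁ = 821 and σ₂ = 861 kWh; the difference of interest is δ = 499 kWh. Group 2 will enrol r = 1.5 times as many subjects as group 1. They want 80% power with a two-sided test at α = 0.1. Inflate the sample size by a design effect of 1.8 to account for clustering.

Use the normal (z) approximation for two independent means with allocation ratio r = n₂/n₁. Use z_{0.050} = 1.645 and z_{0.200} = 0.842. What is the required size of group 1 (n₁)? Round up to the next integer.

n₁ = (z_{α/2} + z_β)² · (σ₁² + σ₂²/r) / δ²
   = (1.645 + 0.842)² · (821² + 861²/1.5) / 499²
   = 6.1852 · (674041 + 494214) / 249001
   = 6.1852 · 1168255 / 249001
   = 29.02
Design effect: 1.8 × 29.02 = 52.23.
Round up → n₁ = 53; n₂ = r·n₁ = 1.5 × 53 = 80.

n₁ = 53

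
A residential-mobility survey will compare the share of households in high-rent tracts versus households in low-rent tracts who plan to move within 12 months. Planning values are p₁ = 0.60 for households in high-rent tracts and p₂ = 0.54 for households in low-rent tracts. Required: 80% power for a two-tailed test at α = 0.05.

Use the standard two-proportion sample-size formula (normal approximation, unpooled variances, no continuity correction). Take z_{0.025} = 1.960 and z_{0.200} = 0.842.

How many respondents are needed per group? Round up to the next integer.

n = (z_{α/2} + z_β)² · [p₁(1−p₁) + p₂(1−p₂)] / (p₁ − p₂)²
  = (1.960 + 0.842)² · (0.60·0.40 + 0.54·0.46) / (0.06)²
  = (2.802)² · (0.2400 + 0.2484) / 0.0036
  = 7.8512 · 0.4884 / 0.0036
  = 1065.15
Round up → n = 1066 per group.

n = 1066 per group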